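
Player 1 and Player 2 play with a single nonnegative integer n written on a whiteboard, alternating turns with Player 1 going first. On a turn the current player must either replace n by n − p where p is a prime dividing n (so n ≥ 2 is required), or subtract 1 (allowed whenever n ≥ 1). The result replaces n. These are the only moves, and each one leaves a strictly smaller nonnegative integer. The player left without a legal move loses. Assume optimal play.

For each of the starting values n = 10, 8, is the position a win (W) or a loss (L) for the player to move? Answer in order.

10: W, 8: L

Work bottom-up. With no move the player to move loses. Otherwise the position is W if at least one move leads to an L position for the opponent, and L if every move leads to a W.
n=0: no move → L
n=1: W (go to 0, an L position)
n=2: W (go to 0, an L position)
n=3: W (go to 0, an L position)
n=4: L (options 2(W), 3(W) are all W)
n=5: W (go to 0, an L position)
n=6: W (go to 4, an L position)
n=7: W (go to 0, an L position)
n=8: L (options 6(W), 7(W) are all W)
n=9: W (go to 8, an L position)
n=10: W (go to 8, an L position)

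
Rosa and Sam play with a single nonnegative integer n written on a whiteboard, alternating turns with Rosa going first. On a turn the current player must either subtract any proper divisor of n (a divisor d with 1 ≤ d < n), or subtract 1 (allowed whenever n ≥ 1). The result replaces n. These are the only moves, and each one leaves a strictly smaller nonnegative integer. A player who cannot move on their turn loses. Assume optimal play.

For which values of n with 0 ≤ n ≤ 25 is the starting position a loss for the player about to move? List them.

0, 2, 5, 7, 9, 11, 13, 15, 17, 19, 21, 23, 25

Classify positions by backward induction: terminal positions (no move available) are L. From any other position, the mover wins iff some move reaches an L.
n=0: no move → L
n=1: reaches L-position 0 → W
n=2: only reaches 1(W), which is W → L
n=3: reaches L-position 2 → W
n=4: reaches L-position 2 → W
n=5: only reaches 4(W), which is W → L
n=6: reaches L-position 5 → W
n=7: only reaches 6(W), which is W → L
n=8: reaches L-position 7 → W
n=9: only reaches 6(W), 8(W), all W → L
n=10: reaches L-position 5 → W
n=11: only reaches 10(W), which is W → L
n=12: reaches L-position 9 → W
n=13: only reaches 12(W), which is W → L
n=14: reaches L-position 7 → W
n=15: only reaches 10(W), 12(W), 14(W), all W → L
n=16: reaches L-position 15 → W
n=17: only reaches 16(W), which is W → L
n=18: reaches L-position 9 → W
n=19: only reaches 18(W), which is W → L
n=20: reaches L-position 15 → W
n=21: only reaches 14(W), 18(W), 20(W), all W → L
n=22: reaches L-position 11 → W
n=23: only reaches 22(W), which is W → L
n=24: reaches L-position 21 → W
n=25: only reaches 20(W), 24(W), all W → L
The losing starting values of n are exactly the entries labelled L in this table (13 of them).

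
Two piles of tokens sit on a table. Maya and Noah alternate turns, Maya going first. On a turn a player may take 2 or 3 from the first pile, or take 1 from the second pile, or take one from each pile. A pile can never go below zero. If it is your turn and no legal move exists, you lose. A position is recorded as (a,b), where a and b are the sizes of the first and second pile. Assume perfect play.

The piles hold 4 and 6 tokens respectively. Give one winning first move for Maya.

Move to (1,6).

Classify positions by backward induction: terminal positions (no move available) are L. From any other position, the mover wins iff some move reaches an L.
No move ever increases a pile, so every position that can arise here has a ≤ 4 and b ≤ 6; it is enough to label the cells with 0 ≤ a ≤ 4 and 0 ≤ b ≤ 6.
Every move lowers a or b (never raises either), so fill the grid row by row in increasing a, and left to right within a row: each cell's successors are then already labelled.
      b=0  b=1  b=2  b=3  b=4  b=5  b=6
a=0:    L    W    L    W    L    W    L
a=1:    L    W    L    W    L    W    L
a=2:    W    W    W    W    W    W    W
a=3:    W    L    W    L    W    L    W
a=4:    W    L    W    L    W    L    W
Cells with no legal move (terminal, hence L): (0,0), (1,0).
The remaining L cells, each justified by listing all of its moves:
(0,2): the only move is to (0,1)(W), a W ⇒ L
(0,4): the only move is to (0,3)(W), a W ⇒ L
(0,6): the only move is to (0,5)(W), a W ⇒ L
(1,2): moves to (1,1)(W), (0,1)(W); every one is W ⇒ L
(1,4): moves to (1,3)(W), (0,3)(W); every one is W ⇒ L
(1,6): moves to (1,5)(W), (0,5)(W); every one is W ⇒ L
(3,1): moves to (1,1)(W), (0,1)(W), (3,0)(W), (2,0)(W); every one is W ⇒ L
(3,3): moves to (1,3)(W), (0,3)(W), (3,2)(W), (2,2)(W); every one is W ⇒ L
(3,5): moves to (1,5)(W), (0,5)(W), (3,4)(W), (2,4)(W); every one is W ⇒ L
(4,1): moves to (2,1)(W), (1,1)(W), (4,0)(W), (3,0)(W); every one is W ⇒ L
(4,3): moves to (2,3)(W), (1,3)(W), (4,2)(W), (3,2)(W); every one is W ⇒ L
(4,5): moves to (2,5)(W), (1,5)(W), (4,4)(W), (3,4)(W); every one is W ⇒ L
Every other cell has at least one move into one of the L cells above, so it is W.
From (4,6), the L positions reachable in one move are: (1,6), (4,5), (3,5). Any move reaching one of these is winning.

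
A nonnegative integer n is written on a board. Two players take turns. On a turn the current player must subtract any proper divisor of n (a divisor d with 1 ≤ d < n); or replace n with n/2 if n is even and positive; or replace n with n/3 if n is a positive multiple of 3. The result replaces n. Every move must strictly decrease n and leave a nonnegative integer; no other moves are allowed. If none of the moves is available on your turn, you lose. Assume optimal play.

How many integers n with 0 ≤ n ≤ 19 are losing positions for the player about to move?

10

Classify positions by backward induction: terminal positions (no move available) are L. From any other position, the mover wins iff some move reaches an L.
n=0: no move → L
n=1: no move → L
n=2: →1(L), so W
n=3: →1(L), so W
n=4: →2(W), 3(W) — all W, so L
n=5: →4(L), so W
n=6: →4(L), so W
n=7: →6(W) only, which is W, so L
n=8: →4(L), so W
n=9: →3(W), 6(W), 8(W) — all W, so L
n=10: →9(L), so W
n=11: →10(W) only, which is W, so L
n=12: →4(L), so W
n=13: →12(W) only, which is W, so L
n=14: →7(L), so W
n=15: →5(W), 10(W), 12(W), 14(W) — all W, so L
n=16: →15(L), so W
n=17: →16(W) only, which is W, so L
n=18: →9(L), so W
n=19: →18(W) only, which is W, so L
L entries with 0 ≤ n ≤ 19: n = 0, 1, 4, 7, 9, 11, 13, 15, 17, 19; that makes 10.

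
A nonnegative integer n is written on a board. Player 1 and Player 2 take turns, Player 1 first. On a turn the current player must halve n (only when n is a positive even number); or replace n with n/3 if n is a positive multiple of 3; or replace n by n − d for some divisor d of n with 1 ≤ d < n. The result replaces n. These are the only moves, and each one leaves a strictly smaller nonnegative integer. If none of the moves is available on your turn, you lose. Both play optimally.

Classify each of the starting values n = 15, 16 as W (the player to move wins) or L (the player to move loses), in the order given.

15: L, 16: W

Classify positions by backward induction: terminal positions (no move available) are L. From any other position, the mover wins iff some move reaches an L.
n=0: no move → L
n=1: no move → L
n=2: can move to 1, which is L ⇒ W
n=3: can move to 1, which is L ⇒ W
n=4: moves to 2(W), 3(W); every one is W ⇒ L
n=5: can move to 4, which is L ⇒ W
n=6: can move to 4, which is L ⇒ W
n=7: the only move is to 6(W), a W ⇒ L
n=8: can move to 4, which is L ⇒ W
n=9: moves to 3(W), 6(W), 8(W); every one is W ⇒ L
n=10: can move to 9, which is L ⇒ W
n=11: the only move is to 10(W), a W ⇒ L
n=12: can move to 4, which is L ⇒ W
n=13: the only move is to 12(W), a W ⇒ L
n=14: can move to 7, which is L ⇒ W
n=15: moves to 5(W), 10(W), 12(W), 14(W); every one is W ⇒ L
n=16: can move to 15, which is L ⇒ W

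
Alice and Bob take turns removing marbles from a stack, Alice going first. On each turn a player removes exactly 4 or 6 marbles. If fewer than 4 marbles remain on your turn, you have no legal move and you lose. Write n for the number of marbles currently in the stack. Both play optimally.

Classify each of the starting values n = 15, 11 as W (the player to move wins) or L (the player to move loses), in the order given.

Positions with no move are L. A position that does have a move is losing for the player to move precisely when every available move leads to a winning position for the opponent. Fill in the labels:
n=0: no move → L
n=1: no move → L
n=2: no move → L
n=3: no move → L
n=4: can move to 0, which is L ⇒ W
n=5: can move to 1, which is L ⇒ W
n=6: can move to 2, which is L ⇒ W
n=7: can move to 3, which is L ⇒ W
n=8: can move to 2, which is L ⇒ W
n=9: can move to 3, which is L ⇒ W
n=10: moves to 6(W), 4(W); every one is W ⇒ L
n=11: moves to 7(W), 5(W); every one is W ⇒ L
n=12: moves to 8(W), 6(W); every one is W ⇒ L
n=13: moves to 9(W), 7(W); every one is W ⇒ L
n=14: can move to 10, which is L ⇒ W
n=15: can move to 11, which is L ⇒ W

15: W, 11: L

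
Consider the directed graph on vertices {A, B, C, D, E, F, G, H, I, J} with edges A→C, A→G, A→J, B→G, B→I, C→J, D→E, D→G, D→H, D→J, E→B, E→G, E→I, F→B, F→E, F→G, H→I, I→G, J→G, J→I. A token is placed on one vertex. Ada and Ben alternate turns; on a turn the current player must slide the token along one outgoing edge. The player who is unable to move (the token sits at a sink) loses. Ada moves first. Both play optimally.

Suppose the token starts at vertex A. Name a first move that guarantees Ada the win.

Compute win/loss labels from the base case upward. A position with no move is L. Any other position is W if it can reach an L in one move, else L.
Every edge goes from a vertex to one that appears earlier in the order G, I, B, E, F, J, C, A, H, D, so processing vertices in that order labels each vertex after all of its successors.
G: no outgoing edge → L
I: reaches L-position G → W
B: reaches L-position G → W
E: reaches L-position G → W
F: reaches L-position G → W
J: reaches L-position G → W
C: only reaches J(W), which is W → L
A: reaches L-position C → W
H: only reaches I(W), which is W → L
D: reaches L-position H → W
From A, the L positions reachable in one move are: C, G. Any move reaching one of these is winning.

Move to C.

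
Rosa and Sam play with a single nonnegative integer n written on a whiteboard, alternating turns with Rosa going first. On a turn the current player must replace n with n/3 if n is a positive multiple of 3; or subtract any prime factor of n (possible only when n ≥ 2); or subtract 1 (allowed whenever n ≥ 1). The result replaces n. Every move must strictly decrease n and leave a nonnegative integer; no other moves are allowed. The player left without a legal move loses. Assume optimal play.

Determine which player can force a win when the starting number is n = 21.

Rosa wins.

Label each position W (a win for the player to move) or L (a loss). A position with no legal move is L; any other position is W exactly when some move reaches an L, and L when every move reaches a W.
n=0: no move → L
n=1: W (go to 0, an L position)
n=2: W (go to 0, an L position)
n=3: W (go to 0, an L position)
n=4: L (options 2(W), 3(W) are all W)
n=5: W (go to 0, an L position)
n=6: W (go to 4, an L position)
n=7: W (go to 0, an L position)
n=8: L (options 6(W), 7(W) are all W)
n=9: W (go to 8, an L position)
n=10: W (go to 8, an L position)
n=11: W (go to 0, an L position)
n=12: W (go to 4, an L position)
n=13: W (go to 0, an L position)
n=14: L (options 7(W), 12(W), 13(W) are all W)
n=15: W (go to 14, an L position)
n=16: W (go to 14, an L position)
n=17: W (go to 0, an L position)
n=18: L (options 6(W), 15(W), 16(W), 17(W) are all W)
n=19: W (go to 0, an L position)
n=20: W (go to 18, an L position)
n=21: W (go to 14, an L position)
The starting position 21 is W: Rosa should move to 14, handing over an L position.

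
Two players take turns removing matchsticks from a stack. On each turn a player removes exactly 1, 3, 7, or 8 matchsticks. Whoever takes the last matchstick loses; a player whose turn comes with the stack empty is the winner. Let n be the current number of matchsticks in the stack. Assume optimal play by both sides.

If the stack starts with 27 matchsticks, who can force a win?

The first player wins.

Label each position W (a win for the player to move) or L (a loss). A position with no legal move is W; any other position is W exactly when some move reaches an L, and L when every move reaches a W.
n=0: no move; the opponent has just taken the last matchstick and therefore loses → W
n=1: →0(W) only, which is W, so L
n=2: →1(L), so W
n=3: →2(W), 0(W) — all W, so L
n=4: →3(L), so W
n=5: →4(W), 2(W) — all W, so L
n=6: →5(L), so W
n=7: →6(W), 4(W), 0(W) — all W, so L
n=8: →7(L), so W
n=9: →1(L), so W
n=10: →7(L), so W
n=11: →3(L), so W
n=12: →5(L), so W
n=13: →5(L), so W
n=14: →7(L), so W
n=15: →7(L), so W
n=16: →15(W), 13(W), 9(W), 8(W) — all W, so L
n=17: →16(L), so W
n=18: →17(W), 15(W), 11(W), 10(W) — all W, so L
n=19: →18(L), so W
n=20: →19(W), 17(W), 13(W), 12(W) — all W, so L
n=21: →20(L), so W
n=22: →21(W), 19(W), 15(W), 14(W) — all W, so L
n=23: →22(L), so W
n=24: →16(L), so W
n=25: →22(L), so W
n=26: →18(L), so W
n=27: →20(L), so W
From 27 the player to move can remove 7, leaving 20, reaching an L position.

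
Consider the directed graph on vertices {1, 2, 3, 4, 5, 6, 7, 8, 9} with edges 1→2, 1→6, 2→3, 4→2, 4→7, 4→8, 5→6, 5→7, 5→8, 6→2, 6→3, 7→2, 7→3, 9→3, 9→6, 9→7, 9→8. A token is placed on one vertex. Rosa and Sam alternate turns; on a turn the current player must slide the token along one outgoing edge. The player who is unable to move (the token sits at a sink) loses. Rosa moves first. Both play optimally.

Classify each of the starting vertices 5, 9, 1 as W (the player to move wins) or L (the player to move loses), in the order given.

5: W, 9: W, 1: L

Work bottom-up. With no move the player to move loses. Otherwise the position is W if at least one move leads to an L position for the opponent, and L if every move leads to a W.
Every edge goes from a vertex to one that appears earlier in the order 8, 3, 2, 6, 1, 7, 5, 4, 9, so processing vertices in that order labels each vertex after all of its successors.
8: no outgoing edge → L
3: no outgoing edge → L
2: →3(L), so W
6: →3(L), so W
1: →6(W), 2(W) — all W, so L
7: →3(L), so W
5: →8(L), so W
4: →8(L), so W
9: →3(L), so W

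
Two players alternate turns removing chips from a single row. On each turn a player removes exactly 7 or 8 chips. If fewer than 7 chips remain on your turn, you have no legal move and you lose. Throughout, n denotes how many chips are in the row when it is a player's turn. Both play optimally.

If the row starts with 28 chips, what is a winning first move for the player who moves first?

Remove 7, leaving 21.

Build the W/L table. Terminal = L. A non-terminal position is W if it has a move to some L; otherwise it is L.
n=0: no move → L
n=1: no move → L
n=2: no move → L
n=3: no move → L
n=4: no move → L
n=5: no move → L
n=6: no move → L
n=7: →0(L), so W
n=8: →1(L), so W
n=9: →2(L), so W
n=10: →3(L), so W
n=11: →4(L), so W
n=12: →5(L), so W
n=13: →6(L), so W
n=14: →6(L), so W
n=15: →8(W), 7(W) — all W, so L
n=16: →9(W), 8(W) — all W, so L
n=17: →10(W), 9(W) — all W, so L
n=18: →11(W), 10(W) — all W, so L
n=19: →12(W), 11(W) — all W, so L
n=20: →13(W), 12(W) — all W, so L
n=21: →14(W), 13(W) — all W, so L
n=22: →15(L), so W
n=23: →16(L), so W
n=24: →17(L), so W
n=25: →18(L), so W
n=26: →19(L), so W
n=27: →20(L), so W
n=28: →21(L), so W
From 28, the L positions reachable in one move are: 21, 20. Any move reaching one of these is winning.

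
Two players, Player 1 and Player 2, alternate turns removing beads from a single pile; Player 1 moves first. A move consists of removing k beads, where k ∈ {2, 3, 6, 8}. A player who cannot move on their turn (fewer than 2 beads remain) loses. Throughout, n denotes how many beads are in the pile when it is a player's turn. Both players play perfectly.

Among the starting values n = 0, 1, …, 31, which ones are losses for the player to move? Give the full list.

Classify positions by backward induction: terminal positions (no move available) are L. From any other position, the mover wins iff some move reaches an L.
n=0: no move → L
n=1: no move → L
n=2: W (go to 0, an L position)
n=3: W (go to 1, an L position)
n=4: W (go to 1, an L position)
n=5: L (options 3(W), 2(W) are all W)
n=6: W (go to 0, an L position)
n=7: W (go to 5, an L position)
n=8: W (go to 5, an L position)
n=9: W (go to 1, an L position)
n=10: L (options 8(W), 7(W), 4(W), 2(W) are all W)
n=11: W (go to 5, an L position)
n=12: W (go to 10, an L position)
n=13: W (go to 10, an L position)
n=14: L (options 12(W), 11(W), 8(W), 6(W) are all W)
n=15: L (options 13(W), 12(W), 9(W), 7(W) are all W)
n=16: W (go to 14, an L position)
n=17: W (go to 15, an L position)
n=18: W (go to 15, an L position)
n=19: L (options 17(W), 16(W), 13(W), 11(W) are all W)
n=20: W (go to 14, an L position)
n=21: W (go to 19, an L position)
n=22: W (go to 19, an L position)
n=23: W (go to 15, an L position)
n=24: L (options 22(W), 21(W), 18(W), 16(W) are all W)
n=25: W (go to 19, an L position)
n=26: W (go to 24, an L position)
n=27: W (go to 24, an L position)
n=28: L (options 26(W), 25(W), 22(W), 20(W) are all W)
n=29: L (options 27(W), 26(W), 23(W), 21(W) are all W)
n=30: W (go to 28, an L position)
n=31: W (go to 29, an L position)
The losing starting values of n are exactly the entries labelled L in this table (10 of them).

0, 1, 5, 10, 14, 15, 19, 24, 28, 29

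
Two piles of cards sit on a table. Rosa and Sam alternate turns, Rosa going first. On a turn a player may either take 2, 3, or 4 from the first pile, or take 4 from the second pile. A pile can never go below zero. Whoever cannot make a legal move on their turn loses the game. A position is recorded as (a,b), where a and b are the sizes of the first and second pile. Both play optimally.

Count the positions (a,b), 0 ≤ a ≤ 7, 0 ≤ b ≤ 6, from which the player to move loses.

22

Compute win/loss labels from the base case upward. A position with no move is L. Any other position is W if it can reach an L in one move, else L.
Every move lowers a or b (never raises either), so fill the grid row by row in increasing a, and left to right within a row: each cell's successors are then already labelled.
      b=0  b=1  b=2  b=3  b=4  b=5  b=6
a=0:    L    L    L    L    W    W    W
a=1:    L    L    L    L    W    W    W
a=2:    W    W    W    W    L    L    L
a=3:    W    W    W    W    L    L    L
a=4:    W    W    W    W    W    W    W
a=5:    W    W    W    W    W    W    W
a=6:    L    L    L    L    W    W    W
a=7:    L    L    L    L    W    W    W
Cells with no legal move (terminal, hence L): (0,0), (0,1), (0,2), (0,3), (1,0), (1,1), (1,2), (1,3).
The remaining L cells, each justified by listing all of its moves:
(2,4): →(0,4)(W), (2,0)(W) — all W, so L
(2,5): →(0,5)(W), (2,1)(W) — all W, so L
(2,6): →(0,6)(W), (2,2)(W) — all W, so L
(3,4): →(1,4)(W), (0,4)(W), (3,0)(W) — all W, so L
(3,5): →(1,5)(W), (0,5)(W), (3,1)(W) — all W, so L
(3,6): →(1,6)(W), (0,6)(W), (3,2)(W) — all W, so L
(6,0): →(4,0)(W), (3,0)(W), (2,0)(W) — all W, so L
(6,1): →(4,1)(W), (3,1)(W), (2,1)(W) — all W, so L
(6,2): →(4,2)(W), (3,2)(W), (2,2)(W) — all W, so L
(6,3): →(4,3)(W), (3,3)(W), (2,3)(W) — all W, so L
(7,0): →(5,0)(W), (4,0)(W), (3,0)(W) — all W, so L
(7,1): →(5,1)(W), (4,1)(W), (3,1)(W) — all W, so L
(7,2): →(5,2)(W), (4,2)(W), (3,2)(W) — all W, so L
(7,3): →(5,3)(W), (4,3)(W), (3,3)(W) — all W, so L
Every other cell has at least one move into one of the L cells above, so it is W.
L cells per row: a=0: 4, a=1: 4, a=2: 3, a=3: 3, a=4: 0, a=5: 0, a=6: 4, a=7: 4; total 22.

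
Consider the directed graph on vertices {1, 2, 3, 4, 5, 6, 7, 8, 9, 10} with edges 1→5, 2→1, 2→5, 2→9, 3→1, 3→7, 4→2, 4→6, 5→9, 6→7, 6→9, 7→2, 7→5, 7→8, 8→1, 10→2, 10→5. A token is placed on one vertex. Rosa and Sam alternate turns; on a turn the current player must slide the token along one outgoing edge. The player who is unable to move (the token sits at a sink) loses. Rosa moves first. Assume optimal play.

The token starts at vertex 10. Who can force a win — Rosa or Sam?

Classify positions by backward induction: terminal positions (no move available) are L. From any other position, the mover wins iff some move reaches an L.
Every edge goes from a vertex to one that appears earlier in the order 9, 5, 1, 2, 8, 7, 6, 10, 3, 4, so processing vertices in that order labels each vertex after all of its successors.
9: no outgoing edge → L
5: can move to 9, which is L ⇒ W
1: the only move is to 5(W), a W ⇒ L
2: can move to 1, which is L ⇒ W
8: can move to 1, which is L ⇒ W
7: moves to 8(W), 2(W), 5(W); every one is W ⇒ L
6: can move to 7, which is L ⇒ W
10: moves to 2(W), 5(W); every one is W ⇒ L
3: can move to 7, which is L ⇒ W
4: moves to 6(W), 2(W); every one is W ⇒ L
The starting position 10 is L: whatever Rosa does, the opponent receives a W position.

Sam wins.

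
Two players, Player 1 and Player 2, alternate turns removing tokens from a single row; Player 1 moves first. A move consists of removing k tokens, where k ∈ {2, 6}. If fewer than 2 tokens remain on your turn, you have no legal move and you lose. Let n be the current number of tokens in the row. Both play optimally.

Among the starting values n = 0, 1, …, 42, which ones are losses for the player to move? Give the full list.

Work bottom-up. With no move the player to move loses. Otherwise the position is W if at least one move leads to an L position for the opponent, and L if every move leads to a W.
n=0: no move → L
n=1: no move → L
n=2: reaches L-position 0 → W
n=3: reaches L-position 1 → W
n=4: only reaches 2(W), which is W → L
n=5: only reaches 3(W), which is W → L
n=6: reaches L-position 4 → W
n=7: reaches L-position 5 → W
n=8: only reaches 6(W), 2(W), all W → L
n=9: only reaches 7(W), 3(W), all W → L
n=10: reaches L-position 8 → W
n=11: reaches L-position 9 → W
n=12: only reaches 10(W), 6(W), all W → L
n=13: only reaches 11(W), 7(W), all W → L
n=14: reaches L-position 12 → W
n=15: reaches L-position 13 → W
n=16: only reaches 14(W), 10(W), all W → L
n=17: only reaches 15(W), 11(W), all W → L
n=18: reaches L-position 16 → W
n=19: reaches L-position 17 → W
n=20: only reaches 18(W), 14(W), all W → L
n=21: only reaches 19(W), 15(W), all W → L
n=22: reaches L-position 20 → W
n=23: reaches L-position 21 → W
n=24: only reaches 22(W), 18(W), all W → L
n=25: only reaches 23(W), 19(W), all W → L
n=26: reaches L-position 24 → W
n=27: reaches L-position 25 → W
n=28: only reaches 26(W), 22(W), all W → L
n=29: only reaches 27(W), 23(W), all W → L
n=30: reaches L-position 28 → W
n=31: reaches L-position 29 → W
n=32: only reaches 30(W), 26(W), all W → L
n=33: only reaches 31(W), 27(W), all W → L
n=34: reaches L-position 32 → W
n=35: reaches L-position 33 → W
n=36: only reaches 34(W), 30(W), all W → L
n=37: only reaches 35(W), 31(W), all W → L
n=38: reaches L-position 36 → W
n=39: reaches L-position 37 → W
n=40: only reaches 38(W), 34(W), all W → L
n=41: only reaches 39(W), 35(W), all W → L
n=42: reaches L-position 40 → W
The losing starting values of n are exactly the entries labelled L in this table (22 of them).

0, 1, 4, 5, 8, 9, 12, 13, 16, 17, 20, 21, 24, 25, 28, 29, 32, 33, 36, 37, 40, 41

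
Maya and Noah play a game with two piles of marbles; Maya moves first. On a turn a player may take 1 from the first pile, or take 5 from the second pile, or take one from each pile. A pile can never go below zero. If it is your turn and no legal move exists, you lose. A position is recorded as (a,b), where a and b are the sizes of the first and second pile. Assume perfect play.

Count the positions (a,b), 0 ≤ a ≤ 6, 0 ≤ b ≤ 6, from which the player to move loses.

Use the standard recursion: the mover loses at a terminal position; elsewhere, the mover wins exactly when some move hands the opponent an L position.
Every move lowers a or b (never raises either), so fill the grid row by row in increasing a, and left to right within a row: each cell's successors are then already labelled.
      b=0  b=1  b=2  b=3  b=4  b=5  b=6
a=0:    L    L    L    L    L    W    W
a=1:    W    W    W    W    W    W    L
a=2:    L    L    L    L    L    W    W
a=3:    W    W    W    W    W    W    L
a=4:    L    L    L    L    L    W    W
a=5:    W    W    W    W    W    W    L
a=6:    L    L    L    L    L    W    W
Cells with no legal move (terminal, hence L): (0,0), (0,1), (0,2), (0,3), (0,4).
The remaining L cells, each justified by listing all of its moves:
(1,6): →(0,6)(W), (1,1)(W), (0,5)(W) — all W, so L
(2,0): →(1,0)(W) only, which is W, so L
(2,1): →(1,1)(W), (1,0)(W) — all W, so L
(2,2): →(1,2)(W), (1,1)(W) — all W, so L
(2,3): →(1,3)(W), (1,2)(W) — all W, so L
(2,4): →(1,4)(W), (1,3)(W) — all W, so L
(3,6): →(2,6)(W), (3,1)(W), (2,5)(W) — all W, so L
(4,0): →(3,0)(W) only, which is W, so L
(4,1): →(3,1)(W), (3,0)(W) — all W, so L
(4,2): →(3,2)(W), (3,1)(W) — all W, so L
(4,3): →(3,3)(W), (3,2)(W) — all W, so L
(4,4): →(3,4)(W), (3,3)(W) — all W, so L
(5,6): →(4,6)(W), (5,1)(W), (4,5)(W) — all W, so L
(6,0): →(5,0)(W) only, which is W, so L
(6,1): →(5,1)(W), (5,0)(W) — all W, so L
(6,2): →(5,2)(W), (5,1)(W) — all W, so L
(6,3): →(5,3)(W), (5,2)(W) — all W, so L
(6,4): →(5,4)(W), (5,3)(W) — all W, so L
Every other cell has at least one move into one of the L cells above, so it is W.
L cells per row: a=0: 5, a=1: 1, a=2: 5, a=3: 1, a=4: 5, a=5: 1, a=6: 5; total 23.

23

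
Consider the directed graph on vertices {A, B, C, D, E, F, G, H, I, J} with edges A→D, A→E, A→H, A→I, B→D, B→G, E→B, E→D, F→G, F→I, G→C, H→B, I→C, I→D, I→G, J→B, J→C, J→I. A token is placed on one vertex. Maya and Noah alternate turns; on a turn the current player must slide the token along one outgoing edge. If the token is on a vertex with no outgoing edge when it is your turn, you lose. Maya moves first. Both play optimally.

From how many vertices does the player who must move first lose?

4

Build the W/L table. Terminal = L. A non-terminal position is W if it has a move to some L; otherwise it is L.
Every edge goes from a vertex to one that appears earlier in the order D, C, G, I, B, E, H, A, F, J, so processing vertices in that order labels each vertex after all of its successors.
D: no outgoing edge → L
C: no outgoing edge → L
G: reaches L-position C → W
I: reaches L-position C → W
B: reaches L-position D → W
E: reaches L-position D → W
H: only reaches B(W), which is W → L
A: reaches L-position H → W
F: only reaches I(W), G(W), all W → L
J: reaches L-position C → W
The L vertices are C, D, F, H; that is 4 in all.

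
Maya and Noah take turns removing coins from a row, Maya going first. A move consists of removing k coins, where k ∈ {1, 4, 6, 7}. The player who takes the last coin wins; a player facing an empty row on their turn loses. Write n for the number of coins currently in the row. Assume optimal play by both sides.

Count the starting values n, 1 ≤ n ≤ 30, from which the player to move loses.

9

Label each position W (a win for the player to move) or L (a loss). A position with no legal move is L; any other position is W exactly when some move reaches an L, and L when every move reaches a W.
n=0: no move → L
n=1: →0(L), so W
n=2: →1(W) only, which is W, so L
n=3: →2(L), so W
n=4: →0(L), so W
n=5: →4(W), 1(W) — all W, so L
n=6: →5(L), so W
n=7: →0(L), so W
n=8: →2(L), so W
n=9: →5(L), so W
n=10: →9(W), 6(W), 4(W), 3(W) — all W, so L
n=11: →10(L), so W
n=12: →5(L), so W
n=13: →12(W), 9(W), 7(W), 6(W) — all W, so L
n=14: →13(L), so W
n=15: →14(W), 11(W), 9(W), 8(W) — all W, so L
n=16: →15(L), so W
n=17: →13(L), so W
n=18: →17(W), 14(W), 12(W), 11(W) — all W, so L
n=19: →18(L), so W
n=20: →13(L), so W
n=21: →15(L), so W
n=22: →18(L), so W
n=23: →22(W), 19(W), 17(W), 16(W) — all W, so L
n=24: →23(L), so W
n=25: →18(L), so W
n=26: →25(W), 22(W), 20(W), 19(W) — all W, so L
n=27: →26(L), so W
n=28: →27(W), 24(W), 22(W), 21(W) — all W, so L
n=29: →28(L), so W
n=30: →26(L), so W
L entries with 1 ≤ n ≤ 30 (n=0 is outside the asked range and is not counted): n = 2, 5, 10, 13, 15, 18, 23, 26, 28; that makes 9.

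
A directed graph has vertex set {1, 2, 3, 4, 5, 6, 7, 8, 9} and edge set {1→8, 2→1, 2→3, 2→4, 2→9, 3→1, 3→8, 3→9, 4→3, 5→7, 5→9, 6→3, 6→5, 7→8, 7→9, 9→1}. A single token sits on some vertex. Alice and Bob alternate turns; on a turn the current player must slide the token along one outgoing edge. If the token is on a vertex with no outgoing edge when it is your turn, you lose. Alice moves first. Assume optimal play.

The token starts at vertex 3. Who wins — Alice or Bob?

Alice wins.

Build the W/L table. Terminal = L. A non-terminal position is W if it has a move to some L; otherwise it is L.
Every edge goes from a vertex to one that appears earlier in the order 8, 1, 9, 3, 4, 2, 7, 5, 6, so processing vertices in that order labels each vertex after all of its successors.
8: no outgoing edge → L
1: →8(L), so W
9: →1(W) only, which is W, so L
3: →9(L), so W
4: →3(W) only, which is W, so L
2: →4(L), so W
7: →9(L), so W
5: →9(L), so W
6: →5(W), 3(W) — all W, so L
The starting position 3 is W: Alice should move to 9, handing over an L position.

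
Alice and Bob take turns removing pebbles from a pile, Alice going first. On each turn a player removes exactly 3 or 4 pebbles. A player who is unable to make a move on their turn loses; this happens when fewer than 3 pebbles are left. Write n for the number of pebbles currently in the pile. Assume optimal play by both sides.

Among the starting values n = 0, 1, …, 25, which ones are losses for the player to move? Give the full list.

0, 1, 2, 7, 8, 9, 14, 15, 16, 21, 22, 23

Use the standard recursion: the mover loses at a terminal position; elsewhere, the mover wins exactly when some move hands the opponent an L position.
n=0: no move → L
n=1: no move → L
n=2: no move → L
n=3: reaches L-position 0 → W
n=4: reaches L-position 1 → W
n=5: reaches L-position 2 → W
n=6: reaches L-position 2 → W
n=7: only reaches 4(W), 3(W), all W → L
n=8: only reaches 5(W), 4(W), all W → L
n=9: only reaches 6(W), 5(W), all W → L
n=10: reaches L-position 7 → W
n=11: reaches L-position 8 → W
n=12: reaches L-position 9 → W
n=13: reaches L-position 9 → W
n=14: only reaches 11(W), 10(W), all W → L
n=15: only reaches 12(W), 11(W), all W → L
n=16: only reaches 13(W), 12(W), all W → L
n=17: reaches L-position 14 → W
n=18: reaches L-position 15 → W
n=19: reaches L-position 16 → W
n=20: reaches L-position 16 → W
n=21: only reaches 18(W), 17(W), all W → L
n=22: only reaches 19(W), 18(W), all W → L
n=23: only reaches 20(W), 19(W), all W → L
n=24: reaches L-position 21 → W
n=25: reaches L-position 22 → W
The losing starting values of n are exactly the entries labelled L in this table (12 of them).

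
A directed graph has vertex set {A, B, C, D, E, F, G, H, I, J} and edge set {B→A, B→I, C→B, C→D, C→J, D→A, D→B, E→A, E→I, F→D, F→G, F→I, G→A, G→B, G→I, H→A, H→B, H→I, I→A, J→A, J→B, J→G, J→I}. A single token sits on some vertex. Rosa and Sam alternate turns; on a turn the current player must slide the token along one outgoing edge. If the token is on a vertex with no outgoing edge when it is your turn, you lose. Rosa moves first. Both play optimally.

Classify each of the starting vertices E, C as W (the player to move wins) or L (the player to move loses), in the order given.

Classify positions by backward induction: terminal positions (no move available) are L. From any other position, the mover wins iff some move reaches an L.
Every edge goes from a vertex to one that appears earlier in the order A, I, B, G, D, H, J, E, F, C, so processing vertices in that order labels each vertex after all of its successors.
A: no outgoing edge → L
I: →A(L), so W
B: →A(L), so W
G: →A(L), so W
D: →A(L), so W
H: →A(L), so W
J: →A(L), so W
E: →A(L), so W
F: →D(W), G(W), I(W) — all W, so L
C: →J(W), D(W), B(W) — all W, so L

E: W, C: L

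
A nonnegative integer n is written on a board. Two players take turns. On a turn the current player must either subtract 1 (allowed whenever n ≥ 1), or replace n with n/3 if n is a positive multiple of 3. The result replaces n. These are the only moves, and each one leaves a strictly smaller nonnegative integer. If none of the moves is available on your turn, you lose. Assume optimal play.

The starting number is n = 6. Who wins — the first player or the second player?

The first player wins.

Classify positions by backward induction: terminal positions (no move available) are L. From any other position, the mover wins iff some move reaches an L.
n=0: no move → L
n=1: can move to 0, which is L ⇒ W
n=2: the only move is to 1(W), a W ⇒ L
n=3: can move to 2, which is L ⇒ W
n=4: the only move is to 3(W), a W ⇒ L
n=5: can move to 4, which is L ⇒ W
n=6: can move to 2, which is L ⇒ W
From 6 the player to move can move to 2, reaching an L position.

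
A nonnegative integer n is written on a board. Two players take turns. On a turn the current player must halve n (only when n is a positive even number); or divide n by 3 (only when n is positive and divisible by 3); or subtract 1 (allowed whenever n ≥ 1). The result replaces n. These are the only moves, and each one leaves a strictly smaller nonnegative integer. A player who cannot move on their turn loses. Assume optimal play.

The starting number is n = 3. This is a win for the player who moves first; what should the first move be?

Build the W/L table. Terminal = L. A non-terminal position is W if it has a move to some L; otherwise it is L.
n=0: no move → L
n=1: W (go to 0, an L position)
n=2: L (sole option 1(W) is W)
n=3: W (go to 2, an L position)
From 3, the L positions reachable in one move are: 2.

Move to 2.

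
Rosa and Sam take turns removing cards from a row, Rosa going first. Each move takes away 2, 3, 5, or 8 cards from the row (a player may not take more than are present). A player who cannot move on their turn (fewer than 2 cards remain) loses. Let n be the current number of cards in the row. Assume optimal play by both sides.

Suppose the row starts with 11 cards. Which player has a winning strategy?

Classify positions by backward induction: terminal positions (no move available) are L. From any other position, the mover wins iff some move reaches an L.
n=0: no move → L
n=1: no move → L
n=2: can move to 0, which is L ⇒ W
n=3: can move to 1, which is L ⇒ W
n=4: can move to 1, which is L ⇒ W
n=5: can move to 0, which is L ⇒ W
n=6: can move to 1, which is L ⇒ W
n=7: moves to 5(W), 4(W), 2(W); every one is W ⇒ L
n=8: can move to 0, which is L ⇒ W
n=9: can move to 7, which is L ⇒ W
n=10: can move to 7, which is L ⇒ W
n=11: moves to 9(W), 8(W), 6(W), 3(W); every one is W ⇒ L
Every move from 11 reaches a W position, so the mover loses.

Sam wins.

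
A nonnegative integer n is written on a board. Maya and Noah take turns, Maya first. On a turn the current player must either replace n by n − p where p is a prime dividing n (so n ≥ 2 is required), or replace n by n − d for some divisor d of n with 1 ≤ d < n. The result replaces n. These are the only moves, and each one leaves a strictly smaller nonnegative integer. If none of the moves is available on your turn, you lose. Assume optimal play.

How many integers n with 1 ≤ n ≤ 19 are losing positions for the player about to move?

Positions with no move are L. A position that does have a move is losing for the player to move precisely when every available move leads to a winning position for the opponent. Fill in the labels:
n=0: no move → L
n=1: no move → L
n=2: →0(L), so W
n=3: →0(L), so W
n=4: →2(W), 3(W) — all W, so L
n=5: →0(L), so W
n=6: →4(L), so W
n=7: →0(L), so W
n=8: →4(L), so W
n=9: →6(W), 8(W) — all W, so L
n=10: →9(L), so W
n=11: →0(L), so W
n=12: →9(L), so W
n=13: →0(L), so W
n=14: →7(W), 12(W), 13(W) — all W, so L
n=15: →14(L), so W
n=16: →14(L), so W
n=17: →0(L), so W
n=18: →9(L), so W
n=19: →0(L), so W
L entries with 1 ≤ n ≤ 19 (n=0 is outside the asked range and is not counted): n = 1, 4, 9, 14; that makes 4.

4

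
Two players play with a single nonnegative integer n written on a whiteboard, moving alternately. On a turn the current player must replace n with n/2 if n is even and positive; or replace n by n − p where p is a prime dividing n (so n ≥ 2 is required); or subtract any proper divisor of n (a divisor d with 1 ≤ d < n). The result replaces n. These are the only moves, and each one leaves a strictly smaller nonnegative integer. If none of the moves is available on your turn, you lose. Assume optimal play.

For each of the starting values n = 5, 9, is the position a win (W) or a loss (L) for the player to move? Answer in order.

Positions with no move are L. A position that does have a move is losing for the player to move precisely when every available move leads to a winning position for the opponent. Fill in the labels:
n=0: no move → L
n=1: no move → L
n=2: →0(L), so W
n=3: →0(L), so W
n=4: →2(W), 3(W) — all W, so L
n=5: →0(L), so W
n=6: →4(L), so W
n=7: →0(L), so W
n=8: →4(L), so W
n=9: →6(W), 8(W) — all W, so L

5: W, 9: L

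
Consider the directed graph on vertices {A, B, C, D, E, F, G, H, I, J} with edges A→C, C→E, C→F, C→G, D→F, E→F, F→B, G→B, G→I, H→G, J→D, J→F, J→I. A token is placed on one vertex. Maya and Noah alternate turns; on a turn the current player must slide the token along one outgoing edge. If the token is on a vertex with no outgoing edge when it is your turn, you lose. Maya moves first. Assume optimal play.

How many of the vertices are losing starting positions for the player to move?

Compute win/loss labels from the base case upward. A position with no move is L. Any other position is W if it can reach an L in one move, else L.
Every edge goes from a vertex to one that appears earlier in the order I, B, G, F, D, E, C, J, A, H, so processing vertices in that order labels each vertex after all of its successors.
I: no outgoing edge → L
B: no outgoing edge → L
G: →B(L), so W
F: →B(L), so W
D: →F(W) only, which is W, so L
E: →F(W) only, which is W, so L
C: →E(L), so W
J: →D(L), so W
A: →C(W) only, which is W, so L
H: →G(W) only, which is W, so L
The L vertices are A, B, D, E, H, I; that is 6 in all.

6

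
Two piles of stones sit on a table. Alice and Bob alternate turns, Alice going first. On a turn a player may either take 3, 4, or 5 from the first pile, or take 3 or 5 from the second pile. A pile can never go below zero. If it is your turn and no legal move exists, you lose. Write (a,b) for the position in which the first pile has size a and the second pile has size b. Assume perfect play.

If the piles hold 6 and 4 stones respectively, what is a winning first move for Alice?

Label each position W (a win for the player to move) or L (a loss). A position with no legal move is L; any other position is W exactly when some move reaches an L, and L when every move reaches a W.
No move ever increases a pile, so every position that can arise here has a ≤ 6 and b ≤ 4; it is enough to label the cells with 0 ≤ a ≤ 6 and 0 ≤ b ≤ 4.
Every move lowers a or b (never raises either), so fill the grid row by row in increasing a, and left to right within a row: each cell's successors are then already labelled.
      b=0  b=1  b=2  b=3  b=4
a=0:    L    L    L    W    W
a=1:    L    L    L    W    W
a=2:    L    L    L    W    W
a=3:    W    W    W    L    L
a=4:    W    W    W    L    L
a=5:    W    W    W    L    L
a=6:    W    W    W    W    W
Cells with no legal move (terminal, hence L): (0,0), (0,1), (0,2), (1,0), (1,1), (1,2), (2,0), (2,1), (2,2).
The remaining L cells, each justified by listing all of its moves:
(3,3): L (options (0,3)(W), (3,0)(W) are all W)
(3,4): L (options (0,4)(W), (3,1)(W) are all W)
(4,3): L (options (1,3)(W), (0,3)(W), (4,0)(W) are all W)
(4,4): L (options (1,4)(W), (0,4)(W), (4,1)(W) are all W)
(5,3): L (options (2,3)(W), (1,3)(W), (0,3)(W), (5,0)(W) are all W)
(5,4): L (options (2,4)(W), (1,4)(W), (0,4)(W), (5,1)(W) are all W)
Every other cell has at least one move into one of the L cells above, so it is W.
From (6,4), the L positions reachable in one move are: (3,4).

Move to (3,4).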